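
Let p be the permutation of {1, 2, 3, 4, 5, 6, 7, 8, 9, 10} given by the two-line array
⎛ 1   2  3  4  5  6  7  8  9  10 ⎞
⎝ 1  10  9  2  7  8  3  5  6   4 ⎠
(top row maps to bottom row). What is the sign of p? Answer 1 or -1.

In disjoint-cycle form the cycle lengths are 6, 3, 1.
A cycle of length ℓ contributes ℓ−1 transpositions, so p is a product of 5 + 2 = 7 transpositions — odd.

-1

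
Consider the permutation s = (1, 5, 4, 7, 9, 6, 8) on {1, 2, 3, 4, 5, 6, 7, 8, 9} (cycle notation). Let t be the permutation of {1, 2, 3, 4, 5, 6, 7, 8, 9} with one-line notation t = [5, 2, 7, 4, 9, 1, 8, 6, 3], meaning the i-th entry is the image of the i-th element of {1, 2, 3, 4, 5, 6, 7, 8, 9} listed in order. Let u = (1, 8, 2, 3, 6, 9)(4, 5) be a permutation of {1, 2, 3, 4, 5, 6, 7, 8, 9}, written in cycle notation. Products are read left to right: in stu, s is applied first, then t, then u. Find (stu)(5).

(stu)(5) = u(t(s(5))). s(5) = 4, then t(4) = 4, then u(4) = 5, so the result is 5.

5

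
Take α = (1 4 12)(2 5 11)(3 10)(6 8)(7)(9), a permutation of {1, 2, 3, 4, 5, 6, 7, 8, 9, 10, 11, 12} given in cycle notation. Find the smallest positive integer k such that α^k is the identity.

The cycle type of α is (3, 3, 2, 2, 1, 1).
The order of α is the least common multiple of its cycle lengths: lcm(3, 3, 2, 2) = 6.

6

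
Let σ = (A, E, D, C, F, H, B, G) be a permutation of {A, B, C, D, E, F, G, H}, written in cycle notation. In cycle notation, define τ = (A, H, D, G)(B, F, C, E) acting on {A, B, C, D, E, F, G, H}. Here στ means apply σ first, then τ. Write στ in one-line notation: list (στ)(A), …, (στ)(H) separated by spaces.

(στ)(x) = τ(σ(x)). Computing each image: τ(σ(A)) = τ(E) = B, τ(σ(B)) = τ(G) = A, τ(σ(C)) = τ(F) = C, τ(σ(D)) = τ(C) = E, τ(σ(E)) = τ(D) = G, τ(σ(F)) = τ(H) = D, τ(σ(G)) = τ(A) = H, τ(σ(H)) = τ(B) = F.
Hence στ = [B A C E G D H F].

B A C E G D H F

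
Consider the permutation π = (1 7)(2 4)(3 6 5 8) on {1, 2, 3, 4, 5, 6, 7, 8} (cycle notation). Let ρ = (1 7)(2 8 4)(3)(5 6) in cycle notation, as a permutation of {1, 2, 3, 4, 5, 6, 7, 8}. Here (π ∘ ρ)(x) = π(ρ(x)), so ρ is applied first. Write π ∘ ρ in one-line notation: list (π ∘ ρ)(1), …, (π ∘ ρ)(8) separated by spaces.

(π ∘ ρ)(x) = π(ρ(x)). Computing each image: π(ρ(1)) = π(7) = 1, π(ρ(2)) = π(8) = 3, π(ρ(3)) = π(3) = 6, π(ρ(4)) = π(2) = 4, π(ρ(5)) = π(6) = 5, π(ρ(6)) = π(5) = 8, π(ρ(7)) = π(1) = 7, π(ρ(8)) = π(4) = 2.
Hence π ∘ ρ = [1 3 6 4 5 8 7 2].

1 3 6 4 5 8 7 2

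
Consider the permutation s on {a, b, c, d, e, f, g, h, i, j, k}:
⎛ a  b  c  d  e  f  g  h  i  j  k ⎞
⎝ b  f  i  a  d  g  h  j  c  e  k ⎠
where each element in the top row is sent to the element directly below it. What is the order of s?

8

Decomposing into disjoint cycles gives cycle lengths 8, 2, 1.
Since disjoint cycles commute, ord(s) = lcm(8, 2) = 8.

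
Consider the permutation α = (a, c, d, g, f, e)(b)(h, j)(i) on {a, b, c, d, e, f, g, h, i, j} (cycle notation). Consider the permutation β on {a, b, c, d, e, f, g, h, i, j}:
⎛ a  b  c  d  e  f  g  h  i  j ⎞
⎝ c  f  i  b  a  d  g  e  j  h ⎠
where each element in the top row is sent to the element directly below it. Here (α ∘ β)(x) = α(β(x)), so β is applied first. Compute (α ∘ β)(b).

First apply β: β(b) = f, then α(f) = e. Thus (α ∘ β)(b) = e.

e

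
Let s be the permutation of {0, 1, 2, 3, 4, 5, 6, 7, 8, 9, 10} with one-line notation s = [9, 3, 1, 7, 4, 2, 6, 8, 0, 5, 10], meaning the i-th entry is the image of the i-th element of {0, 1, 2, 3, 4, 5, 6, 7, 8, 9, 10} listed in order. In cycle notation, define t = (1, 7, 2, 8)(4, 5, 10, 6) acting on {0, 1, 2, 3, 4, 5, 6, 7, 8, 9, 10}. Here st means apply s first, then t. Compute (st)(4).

First apply s: s(4) = 4, then t(4) = 5. Thus (st)(4) = 5.

5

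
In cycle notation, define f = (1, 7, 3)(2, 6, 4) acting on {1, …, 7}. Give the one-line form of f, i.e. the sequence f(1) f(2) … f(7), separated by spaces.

Each element maps to the next entry in its cycle (wrapping to the front): 1→7, 2→6, 3→1, 4→2, 5→5, 6→4, 7→3.
So the one-line form is 7 6 1 2 5 4 3.

7 6 1 2 5 4 3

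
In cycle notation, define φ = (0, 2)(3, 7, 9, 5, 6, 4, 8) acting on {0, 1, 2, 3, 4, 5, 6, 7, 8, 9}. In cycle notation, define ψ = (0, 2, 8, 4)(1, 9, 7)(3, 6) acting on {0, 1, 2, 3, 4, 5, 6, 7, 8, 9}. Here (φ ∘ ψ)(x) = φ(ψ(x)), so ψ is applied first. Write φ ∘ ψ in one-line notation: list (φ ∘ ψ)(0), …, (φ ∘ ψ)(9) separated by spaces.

0 5 3 4 2 6 7 1 8 9

(φ ∘ ψ)(x) = φ(ψ(x)). Computing each image: φ(ψ(0)) = φ(2) = 0, φ(ψ(1)) = φ(9) = 5, φ(ψ(2)) = φ(8) = 3, φ(ψ(3)) = φ(6) = 4, φ(ψ(4)) = φ(0) = 2, φ(ψ(5)) = φ(5) = 6, φ(ψ(6)) = φ(3) = 7, φ(ψ(7)) = φ(1) = 1, φ(ψ(8)) = φ(4) = 8, φ(ψ(9)) = φ(7) = 9.
Hence φ ∘ ψ = [0 5 3 4 2 6 7 1 8 9].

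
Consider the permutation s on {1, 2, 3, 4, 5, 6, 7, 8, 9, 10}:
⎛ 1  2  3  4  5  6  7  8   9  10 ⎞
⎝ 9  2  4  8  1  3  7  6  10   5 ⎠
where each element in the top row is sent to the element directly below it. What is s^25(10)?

Tracing 10 → 5 → … returns to 10 after 4 steps, so 10 lies in a 4-cycle (1 9 10 5).
Since the cycle has length 4, s^25 acts on it the same as s^1 (25 mod 4 = 1).
Stepping 1 place around the cycle: 10 → 5.

5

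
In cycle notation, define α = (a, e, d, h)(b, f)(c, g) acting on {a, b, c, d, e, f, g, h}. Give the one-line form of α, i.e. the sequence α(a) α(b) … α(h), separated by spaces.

e f g h d b c a

Image by image: a↦e, b↦f, c↦g, d↦h, e↦d, f↦b, g↦c, h↦a.
Listing these in domain order gives e f g h d b c a.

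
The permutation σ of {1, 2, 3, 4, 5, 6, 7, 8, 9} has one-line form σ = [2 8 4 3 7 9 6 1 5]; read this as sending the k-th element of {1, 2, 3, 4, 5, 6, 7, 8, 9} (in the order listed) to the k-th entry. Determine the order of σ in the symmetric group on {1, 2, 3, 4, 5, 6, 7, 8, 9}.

The disjoint-cycle form of σ has cycle lengths 4, 3, 2.
Since disjoint cycles commute, ord(σ) = lcm(4, 3, 2) = 12.

12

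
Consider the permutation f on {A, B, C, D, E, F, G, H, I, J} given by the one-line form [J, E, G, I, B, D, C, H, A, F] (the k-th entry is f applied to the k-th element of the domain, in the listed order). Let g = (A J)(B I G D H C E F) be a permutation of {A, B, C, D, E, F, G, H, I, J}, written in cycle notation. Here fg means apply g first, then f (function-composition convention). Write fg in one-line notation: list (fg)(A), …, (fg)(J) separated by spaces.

F A B H D E I G C J

For each element, apply g then f: A → J → F; B → I → A; C → E → B; D → H → H; E → F → D; F → B → E; G → D → I; H → C → G; I → G → C; J → A → J.
Collecting the images, fg = [F A B H D E I G C J].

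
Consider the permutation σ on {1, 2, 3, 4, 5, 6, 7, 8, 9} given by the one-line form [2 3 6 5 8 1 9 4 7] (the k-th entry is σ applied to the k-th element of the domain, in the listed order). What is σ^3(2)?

Tracing 2 → 3 → … returns to 2 after 4 steps, so 2 lies in a 4-cycle (1, 2, 3, 6).
Advancing 3 steps from 2: 2 → 3 → 6 → 1.

1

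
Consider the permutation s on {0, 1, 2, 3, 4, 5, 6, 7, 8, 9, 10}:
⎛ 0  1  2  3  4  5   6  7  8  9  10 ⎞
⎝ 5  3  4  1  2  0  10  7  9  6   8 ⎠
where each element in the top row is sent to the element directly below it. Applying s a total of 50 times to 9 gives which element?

Tracing 9 → 6 → … returns to 9 after 4 steps, so 9 lies in a 4-cycle (6, 10, 8, 9).
Powers repeat with period 4 on this cycle, and 50 mod 4 = 2, so s^50(9) = s^2(9).
Advancing 2 steps from 9: 9 → 6 → 10.

10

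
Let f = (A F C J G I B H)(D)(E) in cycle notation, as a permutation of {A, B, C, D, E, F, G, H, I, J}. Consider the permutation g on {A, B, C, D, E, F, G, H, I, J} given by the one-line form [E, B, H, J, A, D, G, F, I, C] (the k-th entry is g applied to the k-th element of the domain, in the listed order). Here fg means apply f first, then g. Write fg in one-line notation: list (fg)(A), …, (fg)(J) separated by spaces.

D F C J A H I E B G

(fg)(x) = g(f(x)). Computing each image: g(f(A)) = g(F) = D, g(f(B)) = g(H) = F, g(f(C)) = g(J) = C, g(f(D)) = g(D) = J, g(f(E)) = g(E) = A, g(f(F)) = g(C) = H, g(f(G)) = g(I) = I, g(f(H)) = g(A) = E, g(f(I)) = g(B) = B, g(f(J)) = g(G) = G.
Hence fg = [D F C J A H I E B G].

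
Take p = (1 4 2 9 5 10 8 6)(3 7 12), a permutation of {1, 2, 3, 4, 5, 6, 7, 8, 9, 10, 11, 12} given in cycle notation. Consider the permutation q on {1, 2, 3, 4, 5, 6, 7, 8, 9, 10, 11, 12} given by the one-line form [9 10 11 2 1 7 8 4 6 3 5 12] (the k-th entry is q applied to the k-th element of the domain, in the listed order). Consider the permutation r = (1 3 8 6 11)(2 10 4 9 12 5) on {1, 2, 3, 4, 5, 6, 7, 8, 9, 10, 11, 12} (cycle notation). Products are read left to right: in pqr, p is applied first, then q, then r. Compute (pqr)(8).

7

Chase 8: p(8) = 6; q(6) = 7; r(7) = 7. Hence (pqr)(8) = 7.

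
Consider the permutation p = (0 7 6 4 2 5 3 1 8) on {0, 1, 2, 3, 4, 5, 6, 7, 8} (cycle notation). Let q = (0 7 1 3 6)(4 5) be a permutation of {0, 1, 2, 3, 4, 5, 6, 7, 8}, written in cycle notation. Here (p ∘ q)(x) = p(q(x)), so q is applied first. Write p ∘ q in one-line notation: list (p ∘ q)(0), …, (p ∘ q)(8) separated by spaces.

For each element, apply q then p: 0 → 7 → 6; 1 → 3 → 1; 2 → 2 → 5; 3 → 6 → 4; 4 → 5 → 3; 5 → 4 → 2; 6 → 0 → 7; 7 → 1 → 8; 8 → 8 → 0.
So p ∘ q in one-line form is 6 1 5 4 3 2 7 8 0.

6 1 5 4 3 2 7 8 0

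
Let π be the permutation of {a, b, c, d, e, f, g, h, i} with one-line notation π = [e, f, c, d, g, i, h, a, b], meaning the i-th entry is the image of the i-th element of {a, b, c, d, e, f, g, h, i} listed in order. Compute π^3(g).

e

Tracing g → h → … returns to g after 4 steps, so g lies in a 4-cycle (a e g h).
Stepping 3 places around the cycle: g → h → a → e.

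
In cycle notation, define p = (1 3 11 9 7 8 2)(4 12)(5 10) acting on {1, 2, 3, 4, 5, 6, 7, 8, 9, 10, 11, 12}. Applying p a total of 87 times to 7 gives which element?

1

7 lies in the 7-cycle (1 3 11 9 7 8 2).
On a 7-cycle, p^7 is the identity, so p^87 = p^3 there (87 ≡ 3 mod 7).
Stepping 3 places around the cycle: 7 → 8 → 2 → 1.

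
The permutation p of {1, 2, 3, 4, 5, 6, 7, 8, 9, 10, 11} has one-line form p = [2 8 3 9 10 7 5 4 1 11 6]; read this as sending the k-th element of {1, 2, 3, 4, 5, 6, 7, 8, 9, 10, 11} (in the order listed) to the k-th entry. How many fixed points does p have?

1

The fixed points (elements with p(x) = x) are {3}, so there is 1.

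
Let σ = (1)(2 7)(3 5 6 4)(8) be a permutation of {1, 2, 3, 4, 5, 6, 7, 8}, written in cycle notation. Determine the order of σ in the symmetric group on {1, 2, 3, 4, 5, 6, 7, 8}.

4

The disjoint cycles have lengths 4, 2, 1, 1.
The order is lcm(4, 2) = 4.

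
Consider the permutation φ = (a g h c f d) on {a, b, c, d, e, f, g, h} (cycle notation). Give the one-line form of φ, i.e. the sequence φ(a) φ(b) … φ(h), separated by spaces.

g b f a e d h c

Each element maps to the next entry in its cycle (wrapping to the front): a↦g, b↦b, c↦f, d↦a, e↦e, f↦d, g↦h, h↦c.
So the one-line form is g b f a e d h c.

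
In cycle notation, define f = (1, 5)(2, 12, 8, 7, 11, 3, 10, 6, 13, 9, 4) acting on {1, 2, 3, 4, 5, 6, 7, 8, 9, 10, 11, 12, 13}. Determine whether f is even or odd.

odd

The cycle lengths are 11, 2.
A cycle of length ℓ contributes ℓ−1 transpositions, so f is a product of 10 + 1 = 11 transpositions — odd.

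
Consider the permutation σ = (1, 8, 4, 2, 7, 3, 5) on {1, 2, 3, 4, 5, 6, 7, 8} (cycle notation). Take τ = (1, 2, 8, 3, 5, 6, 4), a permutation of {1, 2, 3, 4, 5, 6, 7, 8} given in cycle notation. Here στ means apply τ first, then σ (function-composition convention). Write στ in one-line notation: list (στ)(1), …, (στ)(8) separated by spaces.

7 4 1 8 6 2 3 5

(στ)(x) = σ(τ(x)). Computing each image: σ(τ(1)) = σ(2) = 7, σ(τ(2)) = σ(8) = 4, σ(τ(3)) = σ(5) = 1, σ(τ(4)) = σ(1) = 8, σ(τ(5)) = σ(6) = 6, σ(τ(6)) = σ(4) = 2, σ(τ(7)) = σ(7) = 3, σ(τ(8)) = σ(3) = 5.
Hence στ = [7 4 1 8 6 2 3 5].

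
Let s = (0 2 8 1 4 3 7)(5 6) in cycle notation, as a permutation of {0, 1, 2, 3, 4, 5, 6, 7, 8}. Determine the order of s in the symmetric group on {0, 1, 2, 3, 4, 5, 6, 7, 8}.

The disjoint cycles have lengths 7, 2.
Since disjoint cycles commute, ord(s) = lcm(7, 2) = 14.

14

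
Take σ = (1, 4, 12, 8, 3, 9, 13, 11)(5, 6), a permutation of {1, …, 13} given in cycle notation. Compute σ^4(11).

11 lies in the 8-cycle (1, 4, 12, 8, 3, 9, 13, 11).
Stepping 4 places around the cycle: 11 → 1 → 4 → 12 → 8.

8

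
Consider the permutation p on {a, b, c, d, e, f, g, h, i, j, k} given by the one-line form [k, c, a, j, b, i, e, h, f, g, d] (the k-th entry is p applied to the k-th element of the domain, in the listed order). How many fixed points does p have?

The fixed points (elements with p(x) = x) are {h}, so there is 1.

1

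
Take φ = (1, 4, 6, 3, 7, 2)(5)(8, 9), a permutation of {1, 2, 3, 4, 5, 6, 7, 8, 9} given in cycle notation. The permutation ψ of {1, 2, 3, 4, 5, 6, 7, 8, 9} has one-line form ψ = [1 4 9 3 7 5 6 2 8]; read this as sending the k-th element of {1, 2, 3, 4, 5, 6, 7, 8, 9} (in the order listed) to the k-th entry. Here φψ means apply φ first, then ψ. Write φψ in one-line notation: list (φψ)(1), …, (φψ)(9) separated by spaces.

3 1 6 5 7 9 4 8 2

(φψ)(x) = ψ(φ(x)). Computing each image: ψ(φ(1)) = ψ(4) = 3, ψ(φ(2)) = ψ(1) = 1, ψ(φ(3)) = ψ(7) = 6, ψ(φ(4)) = ψ(6) = 5, ψ(φ(5)) = ψ(5) = 7, ψ(φ(6)) = ψ(3) = 9, ψ(φ(7)) = ψ(2) = 4, ψ(φ(8)) = ψ(9) = 8, ψ(φ(9)) = ψ(8) = 2.
Hence φψ = [3 1 6 5 7 9 4 8 2].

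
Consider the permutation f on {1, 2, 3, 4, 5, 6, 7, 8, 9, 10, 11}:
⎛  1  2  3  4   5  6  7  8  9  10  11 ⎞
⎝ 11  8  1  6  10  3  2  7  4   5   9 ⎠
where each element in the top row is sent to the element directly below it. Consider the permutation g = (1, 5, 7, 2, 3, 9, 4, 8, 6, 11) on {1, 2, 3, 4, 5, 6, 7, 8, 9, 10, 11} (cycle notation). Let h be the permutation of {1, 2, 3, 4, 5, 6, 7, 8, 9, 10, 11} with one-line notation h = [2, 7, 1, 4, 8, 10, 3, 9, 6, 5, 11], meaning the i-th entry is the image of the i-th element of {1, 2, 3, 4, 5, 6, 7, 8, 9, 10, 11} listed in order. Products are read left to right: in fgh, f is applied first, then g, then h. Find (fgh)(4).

11

Chase 4: f(4) = 6; g(6) = 11; h(11) = 11. Hence (fgh)(4) = 11.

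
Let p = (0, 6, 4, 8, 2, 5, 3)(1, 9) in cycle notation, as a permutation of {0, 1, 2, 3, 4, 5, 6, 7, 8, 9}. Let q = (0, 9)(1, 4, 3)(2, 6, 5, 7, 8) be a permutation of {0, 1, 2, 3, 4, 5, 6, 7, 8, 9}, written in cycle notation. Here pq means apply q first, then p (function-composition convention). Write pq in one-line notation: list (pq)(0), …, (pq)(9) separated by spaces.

(pq)(x) = p(q(x)). Computing each image: p(q(0)) = p(9) = 1, p(q(1)) = p(4) = 8, p(q(2)) = p(6) = 4, p(q(3)) = p(1) = 9, p(q(4)) = p(3) = 0, p(q(5)) = p(7) = 7, p(q(6)) = p(5) = 3, p(q(7)) = p(8) = 2, p(q(8)) = p(2) = 5, p(q(9)) = p(0) = 6.
Hence pq = [1 8 4 9 0 7 3 2 5 6].

1 8 4 9 0 7 3 2 5 6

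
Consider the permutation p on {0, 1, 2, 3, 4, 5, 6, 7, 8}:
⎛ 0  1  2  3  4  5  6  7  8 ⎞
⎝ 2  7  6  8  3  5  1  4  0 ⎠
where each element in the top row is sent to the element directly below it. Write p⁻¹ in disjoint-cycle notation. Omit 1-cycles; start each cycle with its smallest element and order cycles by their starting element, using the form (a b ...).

(0 8 3 4 7 1 6 2)

The cycle decomposition of p is (0 2 6 1 7 4 3 8).
Reversing each cycle (and rotating so the smallest element leads) gives p⁻¹ = (0 8 3 4 7 1 6 2).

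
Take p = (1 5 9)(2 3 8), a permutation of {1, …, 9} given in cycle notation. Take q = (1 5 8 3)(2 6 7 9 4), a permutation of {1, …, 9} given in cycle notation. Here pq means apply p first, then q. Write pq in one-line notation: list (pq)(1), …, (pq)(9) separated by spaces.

(pq)(x) = q(p(x)). Computing each image: q(p(1)) = q(5) = 8, q(p(2)) = q(3) = 1, q(p(3)) = q(8) = 3, q(p(4)) = q(4) = 2, q(p(5)) = q(9) = 4, q(p(6)) = q(6) = 7, q(p(7)) = q(7) = 9, q(p(8)) = q(2) = 6, q(p(9)) = q(1) = 5.
Hence pq = [8 1 3 2 4 7 9 6 5].

8 1 3 2 4 7 9 6 5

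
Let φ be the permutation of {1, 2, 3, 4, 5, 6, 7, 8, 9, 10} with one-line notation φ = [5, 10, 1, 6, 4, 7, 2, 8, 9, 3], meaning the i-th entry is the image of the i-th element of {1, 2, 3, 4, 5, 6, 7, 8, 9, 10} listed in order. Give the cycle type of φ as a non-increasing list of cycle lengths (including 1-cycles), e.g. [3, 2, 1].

The disjoint cycles are (1, 5, 4, 6, 7, 2, 10, 3)(8)(9), with lengths 8, 1, 1 in non-increasing order.

[8, 1, 1]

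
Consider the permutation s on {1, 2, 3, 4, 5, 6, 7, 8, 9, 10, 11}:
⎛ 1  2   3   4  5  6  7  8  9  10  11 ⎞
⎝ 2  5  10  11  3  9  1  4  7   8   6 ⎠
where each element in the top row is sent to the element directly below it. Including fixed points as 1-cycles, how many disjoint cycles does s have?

1

The cycle decomposition is (1 2 5 3 10 8 4 11 6 9 7), which has 1 cycle (counting 1-cycles).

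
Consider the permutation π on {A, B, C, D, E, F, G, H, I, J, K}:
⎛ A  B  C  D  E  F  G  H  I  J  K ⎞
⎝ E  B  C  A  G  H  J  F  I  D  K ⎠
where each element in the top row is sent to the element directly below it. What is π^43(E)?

Tracing E → G → … returns to E after 5 steps, so E lies in a 5-cycle (A E G J D).
On a 5-cycle, π^5 is the identity, so π^43 = π^3 there (43 ≡ 3 mod 5).
Advancing 3 steps from E: E → G → J → D.

D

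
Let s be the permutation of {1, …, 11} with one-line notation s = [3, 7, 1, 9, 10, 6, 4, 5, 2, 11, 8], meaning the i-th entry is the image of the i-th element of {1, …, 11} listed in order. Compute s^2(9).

7

Tracing 9 → 2 → … returns to 9 after 4 steps, so 9 lies in a 4-cycle (2, 7, 4, 9).
Stepping 2 places around the cycle: 9 → 2 → 7.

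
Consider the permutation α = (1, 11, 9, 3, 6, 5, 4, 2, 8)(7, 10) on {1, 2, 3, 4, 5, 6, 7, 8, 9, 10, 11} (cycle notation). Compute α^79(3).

3 lies in the 9-cycle (1, 11, 9, 3, 6, 5, 4, 2, 8).
Since the cycle has length 9, α^79 acts on it the same as α^7 (79 mod 9 = 7).
Advancing 7 steps from 3: 3 → 6 → 5 → 4 → 2 → 8 → 1 → 11.

11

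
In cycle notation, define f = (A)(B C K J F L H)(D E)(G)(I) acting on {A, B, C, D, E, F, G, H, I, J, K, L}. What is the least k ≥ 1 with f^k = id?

14

The disjoint cycles have lengths 7, 2, 1, 1, 1.
The order of f is the least common multiple of its cycle lengths: lcm(7, 2) = 14.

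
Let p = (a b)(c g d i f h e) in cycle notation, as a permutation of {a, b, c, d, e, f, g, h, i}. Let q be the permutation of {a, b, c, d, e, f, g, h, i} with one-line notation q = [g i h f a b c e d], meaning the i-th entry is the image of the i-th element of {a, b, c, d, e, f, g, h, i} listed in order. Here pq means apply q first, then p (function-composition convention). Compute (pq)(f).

a

First apply q: q(f) = b, then p(b) = a. Thus (pq)(f) = a.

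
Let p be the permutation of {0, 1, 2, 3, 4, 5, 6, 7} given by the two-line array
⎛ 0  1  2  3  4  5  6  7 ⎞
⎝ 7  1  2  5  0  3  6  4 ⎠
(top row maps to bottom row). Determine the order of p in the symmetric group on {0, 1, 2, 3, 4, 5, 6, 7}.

6

Writing p as disjoint cycles, the cycle lengths are 3, 2, 1, 1, 1.
The order of p is the least common multiple of its cycle lengths: lcm(3, 2) = 6.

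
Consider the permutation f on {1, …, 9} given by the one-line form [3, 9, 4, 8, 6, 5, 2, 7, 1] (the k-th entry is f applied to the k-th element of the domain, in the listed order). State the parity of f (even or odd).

odd

In disjoint-cycle form the cycle lengths are 7, 2.
A cycle of length ℓ contributes ℓ−1 transpositions, so f is a product of 6 + 1 = 7 transpositions — odd.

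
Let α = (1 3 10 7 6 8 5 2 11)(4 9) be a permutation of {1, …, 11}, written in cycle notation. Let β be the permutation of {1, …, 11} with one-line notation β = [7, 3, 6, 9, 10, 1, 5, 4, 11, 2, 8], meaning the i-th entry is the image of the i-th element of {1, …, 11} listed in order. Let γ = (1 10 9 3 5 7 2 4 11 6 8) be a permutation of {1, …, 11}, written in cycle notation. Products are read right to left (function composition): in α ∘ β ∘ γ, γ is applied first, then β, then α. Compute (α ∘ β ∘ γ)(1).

11

(α ∘ β ∘ γ)(1) = α(β(γ(1))). γ(1) = 10, then β(10) = 2, then α(2) = 11, so the result is 11.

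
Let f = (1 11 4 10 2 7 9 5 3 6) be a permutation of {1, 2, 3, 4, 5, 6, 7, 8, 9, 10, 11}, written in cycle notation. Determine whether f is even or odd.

odd

The cycle lengths are 10, 1.
A cycle is odd iff its length is even; f has 1 even-length cycle, so sgn(f) = (−1)^1 and f is odd.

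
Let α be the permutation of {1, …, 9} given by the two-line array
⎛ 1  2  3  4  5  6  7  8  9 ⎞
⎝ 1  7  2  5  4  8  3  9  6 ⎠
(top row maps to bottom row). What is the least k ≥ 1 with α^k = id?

Decomposing into disjoint cycles gives cycle lengths 3, 3, 2, 1.
The order is lcm(3, 3, 2) = 6.

6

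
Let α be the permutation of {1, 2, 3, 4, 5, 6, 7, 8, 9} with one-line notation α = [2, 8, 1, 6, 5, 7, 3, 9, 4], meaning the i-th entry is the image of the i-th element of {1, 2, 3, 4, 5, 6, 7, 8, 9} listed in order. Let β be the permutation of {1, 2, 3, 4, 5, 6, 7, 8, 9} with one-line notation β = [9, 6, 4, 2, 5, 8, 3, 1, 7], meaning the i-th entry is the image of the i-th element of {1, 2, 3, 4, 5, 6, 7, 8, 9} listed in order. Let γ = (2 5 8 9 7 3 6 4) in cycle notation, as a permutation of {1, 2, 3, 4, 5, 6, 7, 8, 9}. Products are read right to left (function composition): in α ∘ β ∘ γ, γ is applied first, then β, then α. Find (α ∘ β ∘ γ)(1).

Apply the permutations in order: γ(1) = 1, then β(1) = 9, then α(9) = 4. So (α ∘ β ∘ γ)(1) = 4.

4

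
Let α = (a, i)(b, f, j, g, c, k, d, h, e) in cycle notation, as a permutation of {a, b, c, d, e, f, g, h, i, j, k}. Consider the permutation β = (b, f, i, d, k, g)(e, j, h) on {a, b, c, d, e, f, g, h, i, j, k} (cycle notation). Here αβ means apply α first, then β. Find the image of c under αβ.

g

First apply α: α(c) = k, then β(k) = g. Thus (αβ)(c) = g.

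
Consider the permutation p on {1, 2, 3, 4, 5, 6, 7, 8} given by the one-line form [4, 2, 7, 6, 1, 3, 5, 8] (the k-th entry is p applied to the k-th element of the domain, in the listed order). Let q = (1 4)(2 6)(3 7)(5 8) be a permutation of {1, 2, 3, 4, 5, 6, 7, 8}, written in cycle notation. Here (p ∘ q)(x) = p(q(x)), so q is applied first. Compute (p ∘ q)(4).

First apply q: q(4) = 1, then p(1) = 4. Thus (p ∘ q)(4) = 4.

4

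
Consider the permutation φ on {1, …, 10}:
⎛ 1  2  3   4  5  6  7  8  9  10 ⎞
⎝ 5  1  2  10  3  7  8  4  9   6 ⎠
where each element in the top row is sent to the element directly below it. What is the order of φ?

The disjoint-cycle form of φ has cycle lengths 5, 4, 1.
The order is lcm(5, 4) = 20.

20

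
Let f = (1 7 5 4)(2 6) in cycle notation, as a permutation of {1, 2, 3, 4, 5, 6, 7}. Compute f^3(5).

5 lies in the 4-cycle (1 7 5 4).
Stepping 3 places around the cycle: 5 → 4 → 1 → 7.

7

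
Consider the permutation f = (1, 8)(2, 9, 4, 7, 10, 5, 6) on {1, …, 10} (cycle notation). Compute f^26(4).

2

4 lies in the 7-cycle (2, 9, 4, 7, 10, 5, 6).
On a 7-cycle, f^7 is the identity, so f^26 = f^5 there (26 ≡ 5 mod 7).
Stepping 5 places around the cycle: 4 → 7 → 10 → 5 → 6 → 2.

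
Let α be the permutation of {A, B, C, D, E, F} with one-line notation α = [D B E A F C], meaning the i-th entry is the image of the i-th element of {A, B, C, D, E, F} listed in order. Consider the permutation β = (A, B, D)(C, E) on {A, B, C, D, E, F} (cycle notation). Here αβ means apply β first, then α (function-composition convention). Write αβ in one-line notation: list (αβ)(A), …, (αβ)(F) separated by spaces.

B A F D E C

(αβ)(x) = α(β(x)). Computing each image: α(β(A)) = α(B) = B, α(β(B)) = α(D) = A, α(β(C)) = α(E) = F, α(β(D)) = α(A) = D, α(β(E)) = α(C) = E, α(β(F)) = α(F) = C.
Hence αβ = [B A F D E C].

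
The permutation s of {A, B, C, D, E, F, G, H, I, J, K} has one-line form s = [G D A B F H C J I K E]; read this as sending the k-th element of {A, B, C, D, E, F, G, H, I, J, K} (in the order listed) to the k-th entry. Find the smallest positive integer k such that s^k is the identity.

30

The disjoint-cycle form of s has cycle lengths 5, 3, 2, 1.
The order of s is the least common multiple of its cycle lengths: lcm(5, 3, 2) = 30.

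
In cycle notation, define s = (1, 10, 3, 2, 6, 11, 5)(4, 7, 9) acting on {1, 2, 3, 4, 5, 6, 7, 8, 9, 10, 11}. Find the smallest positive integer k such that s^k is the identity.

The cycle type of s is (7, 3, 1).
The order is lcm(7, 3) = 21.

21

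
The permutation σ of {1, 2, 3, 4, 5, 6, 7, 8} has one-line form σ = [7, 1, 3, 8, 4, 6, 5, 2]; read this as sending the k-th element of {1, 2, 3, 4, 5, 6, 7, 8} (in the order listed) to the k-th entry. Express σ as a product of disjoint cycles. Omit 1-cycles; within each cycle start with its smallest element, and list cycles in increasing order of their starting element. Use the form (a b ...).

(1 7 5 4 8 2)

Start at 1 and follow images: 1 → 7 → 5 → 4 → 8 → 2 → 1, giving the cycle (1 7 5 4 8 2).
Continuing from each remaining unvisited element yields (1 7 5 4 8 2).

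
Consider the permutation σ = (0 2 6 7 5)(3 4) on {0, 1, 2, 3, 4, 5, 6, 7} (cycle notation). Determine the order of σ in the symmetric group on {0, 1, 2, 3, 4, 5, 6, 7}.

The disjoint cycles have lengths 5, 2, 1.
The order of σ is the least common multiple of its cycle lengths: lcm(5, 2) = 10.

10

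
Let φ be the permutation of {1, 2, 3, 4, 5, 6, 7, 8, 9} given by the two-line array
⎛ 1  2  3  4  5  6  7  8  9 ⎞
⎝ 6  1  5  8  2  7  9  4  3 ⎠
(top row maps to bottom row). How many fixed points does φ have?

No element satisfies φ(x) = x, so there are 0 fixed points.

0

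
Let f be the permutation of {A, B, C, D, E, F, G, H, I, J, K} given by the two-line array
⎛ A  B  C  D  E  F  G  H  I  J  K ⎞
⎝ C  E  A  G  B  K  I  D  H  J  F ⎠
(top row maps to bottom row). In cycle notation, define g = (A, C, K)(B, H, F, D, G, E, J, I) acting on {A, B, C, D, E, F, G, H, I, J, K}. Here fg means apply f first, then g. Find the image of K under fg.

f(K) = F, then g(F) = D; composing gives (fg)(K) = D.

D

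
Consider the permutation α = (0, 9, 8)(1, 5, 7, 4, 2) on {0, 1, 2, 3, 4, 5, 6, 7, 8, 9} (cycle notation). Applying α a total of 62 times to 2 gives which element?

5

2 lies in the 5-cycle (1, 5, 7, 4, 2).
On a 5-cycle, α^5 is the identity, so α^62 = α^2 there (62 ≡ 2 mod 5).
Stepping 2 places around the cycle: 2 → 1 → 5.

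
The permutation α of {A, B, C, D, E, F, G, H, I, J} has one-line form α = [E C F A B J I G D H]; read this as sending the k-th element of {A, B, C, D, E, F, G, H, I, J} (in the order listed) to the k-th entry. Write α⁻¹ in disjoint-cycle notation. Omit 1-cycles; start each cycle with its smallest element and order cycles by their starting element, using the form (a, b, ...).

The cycle decomposition of α is (A, E, B, C, F, J, H, G, I, D).
Reversing each cycle (and rotating so the smallest element leads) gives α⁻¹ = (A, D, I, G, H, J, F, C, B, E).

(A, D, I, G, H, J, F, C, B, E)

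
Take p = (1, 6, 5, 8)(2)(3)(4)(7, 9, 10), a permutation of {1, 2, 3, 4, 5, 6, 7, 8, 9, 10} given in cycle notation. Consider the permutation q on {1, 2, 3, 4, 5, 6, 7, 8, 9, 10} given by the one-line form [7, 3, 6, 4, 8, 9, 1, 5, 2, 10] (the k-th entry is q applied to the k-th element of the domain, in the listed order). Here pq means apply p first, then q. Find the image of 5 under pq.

First apply p: p(5) = 8, then q(8) = 5. Thus (pq)(5) = 5.

5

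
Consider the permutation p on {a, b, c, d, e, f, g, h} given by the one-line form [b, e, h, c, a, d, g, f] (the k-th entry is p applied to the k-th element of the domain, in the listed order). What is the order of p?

The disjoint-cycle form of p has cycle lengths 4, 3, 1.
The order is lcm(4, 3) = 12.

12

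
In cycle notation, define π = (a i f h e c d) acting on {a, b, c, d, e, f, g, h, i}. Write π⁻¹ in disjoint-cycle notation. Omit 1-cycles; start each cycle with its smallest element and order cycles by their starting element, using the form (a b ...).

(a d c e h f i)

Inverting a permutation written in cycle notation just reverses the order within every cycle.
Reversing each cycle of π and rotating so the smallest element leads gives (a d c e h f i).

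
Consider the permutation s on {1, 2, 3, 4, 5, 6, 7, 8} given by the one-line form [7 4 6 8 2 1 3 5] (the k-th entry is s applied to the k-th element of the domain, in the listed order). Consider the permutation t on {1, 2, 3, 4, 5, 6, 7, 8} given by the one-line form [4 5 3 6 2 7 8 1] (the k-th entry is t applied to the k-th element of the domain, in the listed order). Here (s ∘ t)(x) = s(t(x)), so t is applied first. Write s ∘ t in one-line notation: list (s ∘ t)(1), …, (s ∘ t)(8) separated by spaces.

8 2 6 1 4 3 5 7

Chase each element through t then s: 1 → 4 → 8; 2 → 5 → 2; 3 → 3 → 6; 4 → 6 → 1; 5 → 2 → 4; 6 → 7 → 3; 7 → 8 → 5; 8 → 1 → 7.
So s ∘ t in one-line form is 8 2 6 1 4 3 5 7.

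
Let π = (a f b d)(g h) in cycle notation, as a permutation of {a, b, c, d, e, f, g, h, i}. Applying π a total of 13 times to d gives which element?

d lies in the 4-cycle (a f b d).
Since the cycle has length 4, π^13 acts on it the same as π^1 (13 mod 4 = 1).
Stepping 1 place around the cycle: d → a.

a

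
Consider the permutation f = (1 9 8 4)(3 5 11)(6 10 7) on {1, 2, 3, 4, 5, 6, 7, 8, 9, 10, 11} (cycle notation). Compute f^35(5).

5 lies in the 3-cycle (3 5 11).
Since the cycle has length 3, f^35 acts on it the same as f^2 (35 mod 3 = 2).
Advancing 2 steps from 5: 5 → 11 → 3.

3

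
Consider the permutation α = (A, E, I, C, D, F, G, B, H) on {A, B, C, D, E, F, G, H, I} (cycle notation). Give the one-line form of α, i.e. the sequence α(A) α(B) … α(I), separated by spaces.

E H D F I G B A C

Each element maps to the next entry in its cycle (wrapping to the front): A↦E, B↦H, C↦D, D↦F, E↦I, F↦G, G↦B, H↦A, I↦C.
Listing these in domain order gives E H D F I G B A C.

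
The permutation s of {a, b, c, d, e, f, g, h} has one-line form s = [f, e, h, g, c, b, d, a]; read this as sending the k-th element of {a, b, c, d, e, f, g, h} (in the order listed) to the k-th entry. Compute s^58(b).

a

Tracing b → e → … returns to b after 6 steps, so b lies in a 6-cycle (a f b e c h).
On a 6-cycle, s^6 is the identity, so s^58 = s^4 there (58 ≡ 4 mod 6).
Stepping 4 places around the cycle: b → e → c → h → a.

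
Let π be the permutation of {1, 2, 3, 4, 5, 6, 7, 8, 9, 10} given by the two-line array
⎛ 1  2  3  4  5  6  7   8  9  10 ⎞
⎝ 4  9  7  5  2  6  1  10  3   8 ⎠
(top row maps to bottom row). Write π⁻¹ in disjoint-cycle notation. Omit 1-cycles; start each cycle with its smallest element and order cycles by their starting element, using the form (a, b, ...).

(1, 7, 3, 9, 2, 5, 4)(8, 10)

First write π in disjoint cycles: (1, 4, 5, 2, 9, 3, 7)(8, 10).
Reversing each cycle (and rotating so the smallest element leads) gives π⁻¹ = (1, 7, 3, 9, 2, 5, 4)(8, 10).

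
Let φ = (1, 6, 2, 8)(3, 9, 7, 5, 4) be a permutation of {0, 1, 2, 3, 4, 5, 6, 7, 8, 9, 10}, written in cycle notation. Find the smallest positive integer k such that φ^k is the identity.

20

The cycle type of φ is (5, 4, 1, 1).
Since disjoint cycles commute, ord(φ) = lcm(5, 4) = 20.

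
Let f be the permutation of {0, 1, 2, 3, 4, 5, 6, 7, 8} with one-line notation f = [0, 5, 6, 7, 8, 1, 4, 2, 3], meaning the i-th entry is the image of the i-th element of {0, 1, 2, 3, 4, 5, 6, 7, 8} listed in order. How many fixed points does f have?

1

The fixed points (elements with f(x) = x) are {0}, so there is 1.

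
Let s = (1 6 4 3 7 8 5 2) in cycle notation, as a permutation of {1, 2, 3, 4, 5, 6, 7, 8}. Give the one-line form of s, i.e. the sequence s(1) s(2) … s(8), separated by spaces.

Reading each image from the cycles: 1→6, 2→1, 3→7, 4→3, 5→2, 6→4, 7→8, 8→5.
So the one-line form is 6 1 7 3 2 4 8 5.

6 1 7 3 2 4 8 5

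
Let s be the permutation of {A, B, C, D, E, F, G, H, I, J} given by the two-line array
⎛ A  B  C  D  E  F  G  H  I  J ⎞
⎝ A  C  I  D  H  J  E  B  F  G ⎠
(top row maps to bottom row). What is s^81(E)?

H

Tracing E → H → … returns to E after 8 steps, so E lies in an 8-cycle (B, C, I, F, J, G, E, H).
Since the cycle has length 8, s^81 acts on it the same as s^1 (81 mod 8 = 1).
Stepping 1 place around the cycle: E → H.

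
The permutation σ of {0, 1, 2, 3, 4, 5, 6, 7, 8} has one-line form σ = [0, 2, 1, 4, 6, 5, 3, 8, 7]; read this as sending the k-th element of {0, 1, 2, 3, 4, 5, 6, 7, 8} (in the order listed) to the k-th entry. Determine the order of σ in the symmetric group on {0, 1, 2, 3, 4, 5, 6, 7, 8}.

Writing σ as disjoint cycles, the cycle lengths are 3, 2, 2, 1, 1.
The order is lcm(3, 2, 2) = 6.

6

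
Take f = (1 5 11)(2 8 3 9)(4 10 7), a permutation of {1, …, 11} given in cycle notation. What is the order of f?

The disjoint cycles have lengths 4, 3, 3, 1.
The order is lcm(4, 3, 3) = 12.

12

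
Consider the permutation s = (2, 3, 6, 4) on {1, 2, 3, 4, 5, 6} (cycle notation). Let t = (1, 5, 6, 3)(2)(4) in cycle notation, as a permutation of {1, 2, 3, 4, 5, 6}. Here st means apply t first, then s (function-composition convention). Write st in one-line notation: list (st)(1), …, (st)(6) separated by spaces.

(st)(x) = s(t(x)). Computing each image: s(t(1)) = s(5) = 5, s(t(2)) = s(2) = 3, s(t(3)) = s(1) = 1, s(t(4)) = s(4) = 2, s(t(5)) = s(6) = 4, s(t(6)) = s(3) = 6.
Hence st = [5 3 1 2 4 6].

5 3 1 2 4 6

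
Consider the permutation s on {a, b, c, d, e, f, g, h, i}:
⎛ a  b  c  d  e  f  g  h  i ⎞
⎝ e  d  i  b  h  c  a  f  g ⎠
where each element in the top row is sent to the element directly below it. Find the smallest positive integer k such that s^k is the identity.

14

The disjoint-cycle form of s has cycle lengths 7, 2.
Since disjoint cycles commute, ord(s) = lcm(7, 2) = 14.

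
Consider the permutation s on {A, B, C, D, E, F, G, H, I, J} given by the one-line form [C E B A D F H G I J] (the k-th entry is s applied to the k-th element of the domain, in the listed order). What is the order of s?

Writing s as disjoint cycles, the cycle lengths are 5, 2, 1, 1, 1.
Since disjoint cycles commute, ord(s) = lcm(5, 2) = 10.

10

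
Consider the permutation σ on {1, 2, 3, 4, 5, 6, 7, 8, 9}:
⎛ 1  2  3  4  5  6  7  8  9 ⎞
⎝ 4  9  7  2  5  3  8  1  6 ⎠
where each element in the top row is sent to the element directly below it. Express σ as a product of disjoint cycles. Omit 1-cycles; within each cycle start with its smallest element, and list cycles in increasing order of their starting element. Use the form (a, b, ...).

From 1: 1 → 4 → 2 → 9 → 6 → 3 → 7 → 8 → 1, closing the cycle (1, 4, 2, 9, 6, 3, 7, 8).
Repeating from the next unused element and collecting all non-trivial cycles gives (1, 4, 2, 9, 6, 3, 7, 8).

(1, 4, 2, 9, 6, 3, 7, 8)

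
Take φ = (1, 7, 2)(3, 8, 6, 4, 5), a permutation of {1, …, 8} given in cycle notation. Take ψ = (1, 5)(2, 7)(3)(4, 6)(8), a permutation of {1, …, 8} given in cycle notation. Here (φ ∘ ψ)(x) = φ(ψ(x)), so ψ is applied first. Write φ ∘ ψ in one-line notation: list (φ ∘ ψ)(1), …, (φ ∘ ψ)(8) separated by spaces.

(φ ∘ ψ)(x) = φ(ψ(x)). Computing each image: φ(ψ(1)) = φ(5) = 3, φ(ψ(2)) = φ(7) = 2, φ(ψ(3)) = φ(3) = 8, φ(ψ(4)) = φ(6) = 4, φ(ψ(5)) = φ(1) = 7, φ(ψ(6)) = φ(4) = 5, φ(ψ(7)) = φ(2) = 1, φ(ψ(8)) = φ(8) = 6.
Hence φ ∘ ψ = [3 2 8 4 7 5 1 6].

3 2 8 4 7 5 1 6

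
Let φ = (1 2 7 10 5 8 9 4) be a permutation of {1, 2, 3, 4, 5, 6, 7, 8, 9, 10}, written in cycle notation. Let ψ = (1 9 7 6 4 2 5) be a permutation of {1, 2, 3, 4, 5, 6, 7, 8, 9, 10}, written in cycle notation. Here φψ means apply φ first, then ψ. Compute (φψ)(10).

φ(10) = 5, then ψ(5) = 1; composing gives (φψ)(10) = 1.

1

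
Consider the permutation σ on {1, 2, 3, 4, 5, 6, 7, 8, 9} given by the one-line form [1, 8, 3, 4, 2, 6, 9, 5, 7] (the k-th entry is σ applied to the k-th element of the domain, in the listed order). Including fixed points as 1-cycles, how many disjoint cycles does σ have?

The cycle decomposition is (1)(2 8 5)(3)(4)(6)(7 9), which has 6 cycles (counting 1-cycles).

6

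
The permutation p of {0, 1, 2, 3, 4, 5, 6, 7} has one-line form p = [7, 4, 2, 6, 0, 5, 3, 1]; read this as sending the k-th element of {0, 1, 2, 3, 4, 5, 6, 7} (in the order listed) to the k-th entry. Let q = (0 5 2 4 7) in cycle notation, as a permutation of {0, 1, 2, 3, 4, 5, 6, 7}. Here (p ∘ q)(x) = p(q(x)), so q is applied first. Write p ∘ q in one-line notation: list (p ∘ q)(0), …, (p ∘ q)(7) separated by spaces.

(p ∘ q)(x) = p(q(x)). Computing each image: p(q(0)) = p(5) = 5, p(q(1)) = p(1) = 4, p(q(2)) = p(4) = 0, p(q(3)) = p(3) = 6, p(q(4)) = p(7) = 1, p(q(5)) = p(2) = 2, p(q(6)) = p(6) = 3, p(q(7)) = p(0) = 7.
Hence p ∘ q = [5 4 0 6 1 2 3 7].

5 4 0 6 1 2 3 7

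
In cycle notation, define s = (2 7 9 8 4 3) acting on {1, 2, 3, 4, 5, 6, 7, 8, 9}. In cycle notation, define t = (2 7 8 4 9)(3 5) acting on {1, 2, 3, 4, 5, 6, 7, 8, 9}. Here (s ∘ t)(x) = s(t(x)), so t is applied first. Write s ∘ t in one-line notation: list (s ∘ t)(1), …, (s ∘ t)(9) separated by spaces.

1 9 5 8 2 6 4 3 7

Chase each element through t then s: 1 → 1 → 1; 2 → 7 → 9; 3 → 5 → 5; 4 → 9 → 8; 5 → 3 → 2; 6 → 6 → 6; 7 → 8 → 4; 8 → 4 → 3; 9 → 2 → 7.
Collecting the images, s ∘ t = [1 9 5 8 2 6 4 3 7].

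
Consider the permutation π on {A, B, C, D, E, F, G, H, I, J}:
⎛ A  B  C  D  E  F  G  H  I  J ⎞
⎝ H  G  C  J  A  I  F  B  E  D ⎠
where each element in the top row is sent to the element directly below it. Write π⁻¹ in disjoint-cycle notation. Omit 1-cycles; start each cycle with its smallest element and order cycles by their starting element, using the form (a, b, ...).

First write π in disjoint cycles: (A, H, B, G, F, I, E)(D, J).
Reversing each cycle (and rotating so the smallest element leads) gives π⁻¹ = (A, E, I, F, G, B, H)(D, J).

(A, E, I, F, G, B, H)(D, J)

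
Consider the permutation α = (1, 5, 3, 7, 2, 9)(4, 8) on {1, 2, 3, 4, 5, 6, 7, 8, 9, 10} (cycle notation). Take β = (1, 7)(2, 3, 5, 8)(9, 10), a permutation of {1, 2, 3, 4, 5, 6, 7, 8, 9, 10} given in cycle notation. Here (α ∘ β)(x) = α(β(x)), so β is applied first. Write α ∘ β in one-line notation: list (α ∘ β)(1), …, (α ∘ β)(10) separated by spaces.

2 7 3 8 4 6 5 9 10 1

Chase each element through β then α: 1 → 7 → 2; 2 → 3 → 7; 3 → 5 → 3; 4 → 4 → 8; 5 → 8 → 4; 6 → 6 → 6; 7 → 1 → 5; 8 → 2 → 9; 9 → 10 → 10; 10 → 9 → 1.
Collecting the images, α ∘ β = [2 7 3 8 4 6 5 9 10 1].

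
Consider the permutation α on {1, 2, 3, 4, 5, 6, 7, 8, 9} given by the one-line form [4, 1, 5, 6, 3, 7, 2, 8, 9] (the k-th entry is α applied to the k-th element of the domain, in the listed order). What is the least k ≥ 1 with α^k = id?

Decomposing into disjoint cycles gives cycle lengths 5, 2, 1, 1.
The order of α is the least common multiple of its cycle lengths: lcm(5, 2) = 10.

10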